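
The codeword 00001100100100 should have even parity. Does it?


Number of 1s: 4

Yes, parity is correct (4 ones)


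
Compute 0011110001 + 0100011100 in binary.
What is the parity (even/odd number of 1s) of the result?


0011110001 = 241
0100011100 = 284
Sum = 525 = 1000001101
1s count = 4

even parity (4 ones in 1000001101)


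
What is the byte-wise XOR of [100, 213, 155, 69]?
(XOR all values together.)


XOR chain: 100 ^ 213 ^ 155 ^ 69 = 111

111


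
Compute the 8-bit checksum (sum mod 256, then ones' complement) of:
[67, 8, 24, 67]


Sum = 166 mod 256 = 166
Complement = 89

89


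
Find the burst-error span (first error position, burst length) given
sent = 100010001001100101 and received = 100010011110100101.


XOR: 000000010111000000

Burst at position 7, length 5


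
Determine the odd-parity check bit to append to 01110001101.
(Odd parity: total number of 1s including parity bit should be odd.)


Number of 1s in data: 6
Parity bit: 1

1


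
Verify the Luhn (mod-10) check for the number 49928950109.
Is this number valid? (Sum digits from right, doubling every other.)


Luhn sum = 58
58 mod 10 = 8

Invalid (Luhn sum mod 10 = 8)


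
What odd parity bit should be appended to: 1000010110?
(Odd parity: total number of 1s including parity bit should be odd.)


Number of 1s in data: 4
Parity bit: 1

1


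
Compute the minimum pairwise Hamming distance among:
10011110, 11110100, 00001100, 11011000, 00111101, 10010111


Comparing all pairs, minimum distance: 2
Can detect 1 errors, correct 0 errors

2


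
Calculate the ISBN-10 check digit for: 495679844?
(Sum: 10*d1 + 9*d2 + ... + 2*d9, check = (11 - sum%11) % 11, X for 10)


Weighted sum: 342
342 mod 11 = 1

Check digit: X


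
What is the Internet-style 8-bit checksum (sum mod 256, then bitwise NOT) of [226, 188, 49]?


Sum = 463 mod 256 = 207
Complement = 48

48


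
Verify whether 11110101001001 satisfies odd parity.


Number of 1s: 8

No, parity error (8 ones)


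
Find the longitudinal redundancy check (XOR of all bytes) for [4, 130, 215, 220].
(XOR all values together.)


XOR chain: 4 ^ 130 ^ 215 ^ 220 = 141

141


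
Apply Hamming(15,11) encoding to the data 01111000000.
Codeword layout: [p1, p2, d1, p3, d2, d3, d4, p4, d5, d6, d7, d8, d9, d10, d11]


Parity bits: p1=1, p2=0, p3=1, p4=1

100111111000000


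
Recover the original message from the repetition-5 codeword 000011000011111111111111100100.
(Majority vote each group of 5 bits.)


Groups: 00001, 10000, 11111, 11111, 11111, 00100
Majority votes: 001110

001110


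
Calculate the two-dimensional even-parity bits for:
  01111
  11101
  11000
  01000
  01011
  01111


Row parities: 000110
Column parities: 00110

Row P: 000110, Col P: 00110, Corner: 0


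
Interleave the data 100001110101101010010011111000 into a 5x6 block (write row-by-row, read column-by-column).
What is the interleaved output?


Matrix:
  100001
  110101
  101010
  010011
  111000
Read columns: 111010101100101010000011011010

111010101100101010000011011010


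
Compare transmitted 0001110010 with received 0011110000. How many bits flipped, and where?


XOR: 0010000010

2 error(s) at position(s): 2, 8


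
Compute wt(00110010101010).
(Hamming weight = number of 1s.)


Counting 1s in 00110010101010

6


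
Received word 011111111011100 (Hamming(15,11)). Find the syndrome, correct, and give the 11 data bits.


Syndrome = 10: error at position 10

Data: 11111111100 (corrected bit 10)


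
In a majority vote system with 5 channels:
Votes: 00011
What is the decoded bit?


Ones: 2 out of 5
Threshold: 3

0 (2/5 voted 1)


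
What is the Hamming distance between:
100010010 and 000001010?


XOR: 100011000
Count of 1s: 3

3


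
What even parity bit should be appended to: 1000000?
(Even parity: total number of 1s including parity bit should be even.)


Number of 1s in data: 1
Parity bit: 1

1


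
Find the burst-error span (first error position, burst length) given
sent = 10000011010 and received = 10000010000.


XOR: 00000001010

Burst at position 7, length 3


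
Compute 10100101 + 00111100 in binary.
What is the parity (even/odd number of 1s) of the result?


10100101 = 165
00111100 = 60
Sum = 225 = 11100001
1s count = 4

even parity (4 ones in 11100001)


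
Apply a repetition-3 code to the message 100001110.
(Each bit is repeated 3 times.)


Each bit -> 3 copies

111000000000000111111111000


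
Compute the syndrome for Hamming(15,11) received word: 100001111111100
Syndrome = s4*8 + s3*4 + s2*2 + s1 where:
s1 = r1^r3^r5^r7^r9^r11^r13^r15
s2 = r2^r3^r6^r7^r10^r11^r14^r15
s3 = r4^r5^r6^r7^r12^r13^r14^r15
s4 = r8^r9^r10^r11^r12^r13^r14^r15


s1=1, s2=0, s3=0, s4=0

Syndrome = 1 (error at position 1)


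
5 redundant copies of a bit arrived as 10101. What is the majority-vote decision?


Ones: 3 out of 5
Threshold: 3

1 (3/5 voted 1)


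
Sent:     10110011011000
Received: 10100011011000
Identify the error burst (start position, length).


XOR: 00010000000000

Burst at position 3, length 1


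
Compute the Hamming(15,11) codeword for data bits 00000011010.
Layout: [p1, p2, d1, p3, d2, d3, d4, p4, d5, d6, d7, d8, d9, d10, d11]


Parity bits: p1=1, p2=0, p3=0, p4=1

100000010011010


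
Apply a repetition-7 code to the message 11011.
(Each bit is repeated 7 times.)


Each bit -> 7 copies

11111111111111000000011111111111111


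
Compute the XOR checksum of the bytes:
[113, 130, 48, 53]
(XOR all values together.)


XOR chain: 113 ^ 130 ^ 48 ^ 53 = 246

246


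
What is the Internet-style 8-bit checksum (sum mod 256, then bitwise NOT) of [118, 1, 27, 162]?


Sum = 308 mod 256 = 52
Complement = 203

203


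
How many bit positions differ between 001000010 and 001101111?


XOR: 000101101
Count of 1s: 4

4


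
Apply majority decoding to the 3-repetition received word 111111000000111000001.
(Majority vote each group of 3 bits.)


Groups: 111, 111, 000, 000, 111, 000, 001
Majority votes: 1100100

1100100


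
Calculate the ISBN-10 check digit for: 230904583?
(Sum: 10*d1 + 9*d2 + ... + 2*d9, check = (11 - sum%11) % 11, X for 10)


Weighted sum: 180
180 mod 11 = 4

Check digit: 7


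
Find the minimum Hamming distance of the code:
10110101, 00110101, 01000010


Comparing all pairs, minimum distance: 1
Can detect 0 errors, correct 0 errors

1


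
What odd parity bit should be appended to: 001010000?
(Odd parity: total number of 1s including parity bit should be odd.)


Number of 1s in data: 2
Parity bit: 1

1


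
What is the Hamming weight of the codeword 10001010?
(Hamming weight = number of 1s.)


Counting 1s in 10001010

3


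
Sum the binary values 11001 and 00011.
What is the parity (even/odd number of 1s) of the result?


11001 = 25
00011 = 3
Sum = 28 = 11100
1s count = 3

odd parity (3 ones in 11100)


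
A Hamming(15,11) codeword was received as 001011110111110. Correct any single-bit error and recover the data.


Syndrome = 1: error at position 1

Data: 11110111110 (corrected bit 1)


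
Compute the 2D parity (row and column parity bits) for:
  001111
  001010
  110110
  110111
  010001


Row parities: 00010
Column parities: 010101

Row P: 00010, Col P: 010101, Corner: 1


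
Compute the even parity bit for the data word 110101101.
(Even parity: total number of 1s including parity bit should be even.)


Number of 1s in data: 6
Parity bit: 0

0


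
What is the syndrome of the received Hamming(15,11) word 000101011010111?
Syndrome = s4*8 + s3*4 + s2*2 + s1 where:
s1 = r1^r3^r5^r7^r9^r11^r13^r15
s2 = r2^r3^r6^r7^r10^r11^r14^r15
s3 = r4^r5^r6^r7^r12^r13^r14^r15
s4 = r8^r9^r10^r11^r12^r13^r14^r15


s1=0, s2=0, s3=1, s4=0

Syndrome = 4 (error at position 4)


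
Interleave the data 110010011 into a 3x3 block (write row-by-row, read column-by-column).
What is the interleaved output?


Matrix:
  110
  010
  011
Read columns: 100111001

100111001


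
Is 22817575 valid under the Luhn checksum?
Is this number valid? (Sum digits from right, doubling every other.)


Luhn sum = 34
34 mod 10 = 4

Invalid (Luhn sum mod 10 = 4)


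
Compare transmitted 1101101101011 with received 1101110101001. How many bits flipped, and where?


XOR: 0000011000010

3 error(s) at position(s): 5, 6, 11


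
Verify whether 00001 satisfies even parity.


Number of 1s: 1

No, parity error (1 ones)


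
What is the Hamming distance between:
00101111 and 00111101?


XOR: 00010010
Count of 1s: 2

2


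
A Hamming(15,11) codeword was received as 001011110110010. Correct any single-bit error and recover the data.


Syndrome = 0: no error detected

Data: 11110110010 (no errors)


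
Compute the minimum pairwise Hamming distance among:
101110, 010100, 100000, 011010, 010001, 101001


Comparing all pairs, minimum distance: 2
Can detect 1 errors, correct 0 errors

2


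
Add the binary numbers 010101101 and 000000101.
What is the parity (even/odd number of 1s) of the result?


010101101 = 173
000000101 = 5
Sum = 178 = 10110010
1s count = 4

even parity (4 ones in 10110010)


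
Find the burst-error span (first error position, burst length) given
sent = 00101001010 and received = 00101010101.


XOR: 00000011111

Burst at position 6, length 5


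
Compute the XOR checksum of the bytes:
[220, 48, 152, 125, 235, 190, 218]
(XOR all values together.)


XOR chain: 220 ^ 48 ^ 152 ^ 125 ^ 235 ^ 190 ^ 218 = 134

134


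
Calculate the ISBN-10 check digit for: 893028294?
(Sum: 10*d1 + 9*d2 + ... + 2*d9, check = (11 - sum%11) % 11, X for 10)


Weighted sum: 280
280 mod 11 = 5

Check digit: 6


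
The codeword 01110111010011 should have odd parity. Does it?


Number of 1s: 9

Yes, parity is correct (9 ones)


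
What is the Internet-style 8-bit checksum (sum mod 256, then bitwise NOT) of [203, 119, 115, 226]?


Sum = 663 mod 256 = 151
Complement = 104

104


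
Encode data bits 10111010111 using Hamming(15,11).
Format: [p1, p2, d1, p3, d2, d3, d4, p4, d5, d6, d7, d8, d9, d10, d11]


Parity bits: p1=0, p2=0, p3=1, p4=1

001101111010111


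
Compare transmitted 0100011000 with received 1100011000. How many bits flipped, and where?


XOR: 1000000000

1 error(s) at position(s): 0


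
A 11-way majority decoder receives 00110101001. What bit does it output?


Ones: 5 out of 11
Threshold: 6

0 (5/11 voted 1)


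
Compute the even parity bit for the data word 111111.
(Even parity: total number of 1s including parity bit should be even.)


Number of 1s in data: 6
Parity bit: 0

0


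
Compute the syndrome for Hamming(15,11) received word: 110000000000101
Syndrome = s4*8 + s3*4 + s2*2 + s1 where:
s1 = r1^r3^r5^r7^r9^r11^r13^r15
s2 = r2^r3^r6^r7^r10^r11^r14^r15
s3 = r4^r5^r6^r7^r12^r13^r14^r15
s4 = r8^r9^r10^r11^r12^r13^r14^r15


s1=1, s2=0, s3=0, s4=0

Syndrome = 1 (error at position 1)


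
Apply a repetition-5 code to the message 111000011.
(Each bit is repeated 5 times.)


Each bit -> 5 copies

111111111111111000000000000000000001111111111


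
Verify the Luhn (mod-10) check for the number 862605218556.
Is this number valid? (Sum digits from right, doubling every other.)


Luhn sum = 52
52 mod 10 = 2

Invalid (Luhn sum mod 10 = 2)


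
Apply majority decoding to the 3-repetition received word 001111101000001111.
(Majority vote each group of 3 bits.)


Groups: 001, 111, 101, 000, 001, 111
Majority votes: 011001

011001


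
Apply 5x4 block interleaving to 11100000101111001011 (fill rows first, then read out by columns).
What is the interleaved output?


Matrix:
  1110
  0000
  1011
  1100
  1011
Read columns: 10111100101010100101

10111100101010100101


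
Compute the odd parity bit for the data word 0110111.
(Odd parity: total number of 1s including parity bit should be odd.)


Number of 1s in data: 5
Parity bit: 0

0


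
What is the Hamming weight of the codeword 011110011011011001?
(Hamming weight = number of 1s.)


Counting 1s in 011110011011011001

11


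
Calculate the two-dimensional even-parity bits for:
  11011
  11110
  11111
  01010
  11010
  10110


Row parities: 001011
Column parities: 11100

Row P: 001011, Col P: 11100, Corner: 1


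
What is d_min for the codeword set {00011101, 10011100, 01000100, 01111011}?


Comparing all pairs, minimum distance: 2
Can detect 1 errors, correct 0 errors

2


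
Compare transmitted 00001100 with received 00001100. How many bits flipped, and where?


XOR: 00000000

0 errors (received matches sent)


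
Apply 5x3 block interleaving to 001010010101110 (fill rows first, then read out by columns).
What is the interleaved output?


Matrix:
  001
  010
  010
  101
  110
Read columns: 000110110110010

000110110110010


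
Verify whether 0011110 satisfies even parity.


Number of 1s: 4

Yes, parity is correct (4 ones)


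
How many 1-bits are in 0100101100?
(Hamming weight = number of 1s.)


Counting 1s in 0100101100

4


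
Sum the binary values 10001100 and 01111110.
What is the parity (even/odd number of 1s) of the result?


10001100 = 140
01111110 = 126
Sum = 266 = 100001010
1s count = 3

odd parity (3 ones in 100001010)


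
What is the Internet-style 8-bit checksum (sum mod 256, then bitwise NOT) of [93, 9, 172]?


Sum = 274 mod 256 = 18
Complement = 237

237


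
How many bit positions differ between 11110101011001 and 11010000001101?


XOR: 00100101010100
Count of 1s: 5

5


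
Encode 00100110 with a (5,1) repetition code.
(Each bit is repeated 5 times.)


Each bit -> 5 copies

0000000000111110000000000111111111100000


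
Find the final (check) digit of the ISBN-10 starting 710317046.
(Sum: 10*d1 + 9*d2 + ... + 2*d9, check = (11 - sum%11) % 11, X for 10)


Weighted sum: 165
165 mod 11 = 0

Check digit: 0


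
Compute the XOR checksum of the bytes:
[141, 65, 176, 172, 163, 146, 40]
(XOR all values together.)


XOR chain: 141 ^ 65 ^ 176 ^ 172 ^ 163 ^ 146 ^ 40 = 201

201


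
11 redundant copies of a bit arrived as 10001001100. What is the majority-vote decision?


Ones: 4 out of 11
Threshold: 6

0 (4/11 voted 1)


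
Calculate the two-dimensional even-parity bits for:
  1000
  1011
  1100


Row parities: 110
Column parities: 1111

Row P: 110, Col P: 1111, Corner: 0


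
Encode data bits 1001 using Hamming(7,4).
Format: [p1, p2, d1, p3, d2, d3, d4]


Parity bits: p1=0, p2=0, p3=1

0011001


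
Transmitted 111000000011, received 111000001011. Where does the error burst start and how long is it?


XOR: 000000001000

Burst at position 8, length 1


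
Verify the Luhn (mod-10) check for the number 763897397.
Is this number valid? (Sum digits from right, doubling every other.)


Luhn sum = 53
53 mod 10 = 3

Invalid (Luhn sum mod 10 = 3)


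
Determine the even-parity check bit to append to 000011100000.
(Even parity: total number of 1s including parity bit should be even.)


Number of 1s in data: 3
Parity bit: 1

1


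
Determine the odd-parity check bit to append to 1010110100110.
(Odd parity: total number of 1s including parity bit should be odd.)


Number of 1s in data: 7
Parity bit: 0

0


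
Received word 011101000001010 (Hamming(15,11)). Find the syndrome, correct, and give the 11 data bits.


Syndrome = 1: error at position 1

Data: 10100001010 (corrected bit 1)


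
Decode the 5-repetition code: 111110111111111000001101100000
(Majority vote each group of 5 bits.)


Groups: 11111, 01111, 11111, 00000, 11011, 00000
Majority votes: 111010

111010


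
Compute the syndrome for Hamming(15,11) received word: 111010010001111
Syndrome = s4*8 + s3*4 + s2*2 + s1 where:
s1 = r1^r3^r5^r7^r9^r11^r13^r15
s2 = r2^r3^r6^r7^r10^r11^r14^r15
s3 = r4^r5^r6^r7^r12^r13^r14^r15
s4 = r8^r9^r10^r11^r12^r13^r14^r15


s1=1, s2=0, s3=1, s4=1

Syndrome = 13 (error at position 13)


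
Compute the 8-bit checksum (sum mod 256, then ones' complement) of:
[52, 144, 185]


Sum = 381 mod 256 = 125
Complement = 130

130


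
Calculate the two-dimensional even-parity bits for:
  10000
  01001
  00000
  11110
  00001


Row parities: 10001
Column parities: 00110

Row P: 10001, Col P: 00110, Corner: 0


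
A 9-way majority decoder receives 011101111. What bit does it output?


Ones: 7 out of 9
Threshold: 5

1 (7/9 voted 1)


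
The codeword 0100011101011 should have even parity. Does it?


Number of 1s: 7

No, parity error (7 ones)


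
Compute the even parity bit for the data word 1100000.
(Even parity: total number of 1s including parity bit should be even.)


Number of 1s in data: 2
Parity bit: 0

0


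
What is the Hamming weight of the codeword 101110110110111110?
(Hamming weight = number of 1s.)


Counting 1s in 101110110110111110

13


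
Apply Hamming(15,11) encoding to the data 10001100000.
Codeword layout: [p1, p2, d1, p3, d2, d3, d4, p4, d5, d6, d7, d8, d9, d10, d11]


Parity bits: p1=0, p2=0, p3=0, p4=0

001000001100000


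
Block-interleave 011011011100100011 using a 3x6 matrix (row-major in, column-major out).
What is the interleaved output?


Matrix:
  011011
  011100
  100011
Read columns: 001110110010101101

001110110010101101


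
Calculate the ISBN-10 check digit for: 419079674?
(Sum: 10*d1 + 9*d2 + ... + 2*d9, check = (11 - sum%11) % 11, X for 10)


Weighted sum: 261
261 mod 11 = 8

Check digit: 3


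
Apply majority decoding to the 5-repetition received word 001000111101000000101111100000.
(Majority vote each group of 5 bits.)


Groups: 00100, 01111, 01000, 00010, 11111, 00000
Majority votes: 010010

010010


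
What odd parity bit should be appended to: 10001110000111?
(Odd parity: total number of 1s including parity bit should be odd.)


Number of 1s in data: 7
Parity bit: 0

0


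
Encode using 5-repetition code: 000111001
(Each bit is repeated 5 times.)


Each bit -> 5 copies

000000000000000111111111111111000000000011111


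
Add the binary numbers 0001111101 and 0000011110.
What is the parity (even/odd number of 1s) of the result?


0001111101 = 125
0000011110 = 30
Sum = 155 = 10011011
1s count = 5

odd parity (5 ones in 10011011)


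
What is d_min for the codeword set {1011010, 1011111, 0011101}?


Comparing all pairs, minimum distance: 2
Can detect 1 errors, correct 0 errors

2


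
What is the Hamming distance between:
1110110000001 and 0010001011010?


XOR: 1100111011011
Count of 1s: 9

9


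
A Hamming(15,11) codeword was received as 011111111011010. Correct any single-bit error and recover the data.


Syndrome = 9: error at position 9

Data: 11110011010 (corrected bit 9)


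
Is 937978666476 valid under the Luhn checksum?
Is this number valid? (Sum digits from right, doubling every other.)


Luhn sum = 66
66 mod 10 = 6

Invalid (Luhn sum mod 10 = 6)


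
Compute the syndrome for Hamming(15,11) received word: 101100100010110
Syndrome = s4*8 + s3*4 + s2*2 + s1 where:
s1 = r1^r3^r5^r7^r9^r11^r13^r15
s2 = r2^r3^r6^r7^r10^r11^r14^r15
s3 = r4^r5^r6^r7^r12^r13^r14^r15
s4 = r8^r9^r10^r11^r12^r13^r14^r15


s1=1, s2=0, s3=0, s4=1

Syndrome = 9 (error at position 9)


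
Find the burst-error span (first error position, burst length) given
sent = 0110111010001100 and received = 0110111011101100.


XOR: 0000000001100000

Burst at position 9, length 2


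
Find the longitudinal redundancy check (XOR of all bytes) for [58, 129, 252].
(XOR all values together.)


XOR chain: 58 ^ 129 ^ 252 = 71

71


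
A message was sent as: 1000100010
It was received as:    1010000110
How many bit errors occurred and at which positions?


XOR: 0010100100

3 error(s) at position(s): 2, 4, 7


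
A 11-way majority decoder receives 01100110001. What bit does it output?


Ones: 5 out of 11
Threshold: 6

0 (5/11 voted 1)


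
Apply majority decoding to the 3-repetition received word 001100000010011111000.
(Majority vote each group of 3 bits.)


Groups: 001, 100, 000, 010, 011, 111, 000
Majority votes: 0000110

0000110


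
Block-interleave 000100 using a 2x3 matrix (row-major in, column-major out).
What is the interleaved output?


Matrix:
  000
  100
Read columns: 010000

010000


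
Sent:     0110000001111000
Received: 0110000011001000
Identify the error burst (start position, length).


XOR: 0000000010110000

Burst at position 8, length 4


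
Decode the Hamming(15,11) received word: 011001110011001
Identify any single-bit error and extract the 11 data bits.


Syndrome = 0: no error detected

Data: 10110011001 (no errors)


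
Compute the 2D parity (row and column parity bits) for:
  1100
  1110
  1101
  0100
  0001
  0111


Row parities: 011111
Column parities: 1101

Row P: 011111, Col P: 1101, Corner: 1


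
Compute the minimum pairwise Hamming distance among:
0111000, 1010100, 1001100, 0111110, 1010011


Comparing all pairs, minimum distance: 2
Can detect 1 errors, correct 0 errors

2


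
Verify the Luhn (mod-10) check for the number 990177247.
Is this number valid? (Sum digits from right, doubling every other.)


Luhn sum = 49
49 mod 10 = 9

Invalid (Luhn sum mod 10 = 9)


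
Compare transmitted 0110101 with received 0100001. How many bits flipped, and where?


XOR: 0010100

2 error(s) at position(s): 2, 4


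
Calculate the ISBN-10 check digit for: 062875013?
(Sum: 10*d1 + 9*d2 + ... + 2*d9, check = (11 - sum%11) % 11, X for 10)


Weighted sum: 202
202 mod 11 = 4

Check digit: 7


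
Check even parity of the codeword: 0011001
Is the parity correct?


Number of 1s: 3

No, parity error (3 ones)


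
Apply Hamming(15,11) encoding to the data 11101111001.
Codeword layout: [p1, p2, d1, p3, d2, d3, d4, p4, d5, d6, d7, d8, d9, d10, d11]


Parity bits: p1=1, p2=1, p3=0, p4=1

111011011111001


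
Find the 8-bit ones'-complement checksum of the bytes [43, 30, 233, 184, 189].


Sum = 679 mod 256 = 167
Complement = 88

88


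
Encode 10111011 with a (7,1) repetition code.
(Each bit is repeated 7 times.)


Each bit -> 7 copies

11111110000000111111111111111111111000000011111111111111


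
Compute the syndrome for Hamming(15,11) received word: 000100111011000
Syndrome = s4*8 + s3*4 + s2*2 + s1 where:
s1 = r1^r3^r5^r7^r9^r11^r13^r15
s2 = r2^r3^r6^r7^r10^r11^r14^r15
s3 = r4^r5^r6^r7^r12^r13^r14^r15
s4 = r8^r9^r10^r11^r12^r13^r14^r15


s1=1, s2=0, s3=1, s4=0

Syndrome = 5 (error at position 5)


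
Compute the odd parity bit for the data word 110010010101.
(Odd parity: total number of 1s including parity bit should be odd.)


Number of 1s in data: 6
Parity bit: 1

1


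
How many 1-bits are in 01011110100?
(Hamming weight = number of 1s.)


Counting 1s in 01011110100

6


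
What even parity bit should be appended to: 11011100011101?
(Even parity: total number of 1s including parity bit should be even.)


Number of 1s in data: 9
Parity bit: 1

1


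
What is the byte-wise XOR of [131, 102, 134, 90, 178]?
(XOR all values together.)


XOR chain: 131 ^ 102 ^ 134 ^ 90 ^ 178 = 139

139


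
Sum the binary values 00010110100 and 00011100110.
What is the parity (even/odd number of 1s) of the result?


00010110100 = 180
00011100110 = 230
Sum = 410 = 110011010
1s count = 5

odd parity (5 ones in 110011010)


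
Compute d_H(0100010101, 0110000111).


XOR: 0010010010
Count of 1s: 3

3


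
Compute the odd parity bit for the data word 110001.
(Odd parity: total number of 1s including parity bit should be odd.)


Number of 1s in data: 3
Parity bit: 0

0


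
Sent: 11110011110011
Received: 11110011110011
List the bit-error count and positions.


XOR: 00000000000000

0 errors (received matches sent)


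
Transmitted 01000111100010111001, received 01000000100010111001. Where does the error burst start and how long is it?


XOR: 00000111000000000000

Burst at position 5, length 3


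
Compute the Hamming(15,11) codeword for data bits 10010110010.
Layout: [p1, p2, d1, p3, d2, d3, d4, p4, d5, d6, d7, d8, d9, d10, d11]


Parity bits: p1=1, p2=1, p3=0, p4=1

111000110110010


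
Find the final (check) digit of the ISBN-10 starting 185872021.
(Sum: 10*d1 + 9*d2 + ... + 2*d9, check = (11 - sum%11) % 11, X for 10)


Weighted sum: 238
238 mod 11 = 7

Check digit: 4


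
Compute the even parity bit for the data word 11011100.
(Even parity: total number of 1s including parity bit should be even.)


Number of 1s in data: 5
Parity bit: 1

1


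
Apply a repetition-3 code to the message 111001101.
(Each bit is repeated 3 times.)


Each bit -> 3 copies

111111111000000111111000111


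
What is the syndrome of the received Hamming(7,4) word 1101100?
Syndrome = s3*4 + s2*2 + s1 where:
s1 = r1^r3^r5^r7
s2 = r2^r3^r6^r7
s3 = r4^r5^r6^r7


s1=0, s2=1, s3=0

Syndrome = 2 (error at position 2)


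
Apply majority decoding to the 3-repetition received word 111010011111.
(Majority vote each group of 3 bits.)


Groups: 111, 010, 011, 111
Majority votes: 1011

1011


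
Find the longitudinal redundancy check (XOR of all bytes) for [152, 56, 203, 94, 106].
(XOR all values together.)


XOR chain: 152 ^ 56 ^ 203 ^ 94 ^ 106 = 95

95


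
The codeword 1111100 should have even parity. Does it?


Number of 1s: 5

No, parity error (5 ones)


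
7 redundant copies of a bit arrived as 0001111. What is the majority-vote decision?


Ones: 4 out of 7
Threshold: 4

1 (4/7 voted 1)


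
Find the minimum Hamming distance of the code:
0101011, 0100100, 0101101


Comparing all pairs, minimum distance: 2
Can detect 1 errors, correct 0 errors

2


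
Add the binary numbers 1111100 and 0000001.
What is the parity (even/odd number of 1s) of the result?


1111100 = 124
0000001 = 1
Sum = 125 = 1111101
1s count = 6

even parity (6 ones in 1111101)


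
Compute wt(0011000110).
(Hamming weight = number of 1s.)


Counting 1s in 0011000110

4


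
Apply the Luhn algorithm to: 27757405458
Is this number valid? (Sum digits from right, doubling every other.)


Luhn sum = 44
44 mod 10 = 4

Invalid (Luhn sum mod 10 = 4)


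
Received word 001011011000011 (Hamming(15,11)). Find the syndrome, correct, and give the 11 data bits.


Syndrome = 0: no error detected

Data: 11101000011 (no errors)


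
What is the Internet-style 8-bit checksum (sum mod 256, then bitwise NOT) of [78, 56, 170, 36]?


Sum = 340 mod 256 = 84
Complement = 171

171


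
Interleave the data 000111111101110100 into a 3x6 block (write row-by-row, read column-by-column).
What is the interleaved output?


Matrix:
  000111
  111101
  110100
Read columns: 011011010111100110

011011010111100110


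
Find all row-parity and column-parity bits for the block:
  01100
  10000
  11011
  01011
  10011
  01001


Row parities: 010110
Column parities: 10110

Row P: 010110, Col P: 10110, Corner: 1


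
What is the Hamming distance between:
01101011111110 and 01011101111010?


XOR: 00110110000100
Count of 1s: 5

5


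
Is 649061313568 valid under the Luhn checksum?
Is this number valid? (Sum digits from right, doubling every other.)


Luhn sum = 49
49 mod 10 = 9

Invalid (Luhn sum mod 10 = 9)


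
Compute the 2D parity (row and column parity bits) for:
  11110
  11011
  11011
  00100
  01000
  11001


Row parities: 000111
Column parities: 01011

Row P: 000111, Col P: 01011, Corner: 1


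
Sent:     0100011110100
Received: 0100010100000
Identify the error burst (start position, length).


XOR: 0000001010100

Burst at position 6, length 5


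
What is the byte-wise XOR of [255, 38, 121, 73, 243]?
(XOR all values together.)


XOR chain: 255 ^ 38 ^ 121 ^ 73 ^ 243 = 26

26


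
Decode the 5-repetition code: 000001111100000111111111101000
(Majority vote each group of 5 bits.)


Groups: 00000, 11111, 00000, 11111, 11111, 01000
Majority votes: 010110

010110


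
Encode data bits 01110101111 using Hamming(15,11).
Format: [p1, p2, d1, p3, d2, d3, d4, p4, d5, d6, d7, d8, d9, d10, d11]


Parity bits: p1=0, p2=1, p3=1, p4=1

010111110101111


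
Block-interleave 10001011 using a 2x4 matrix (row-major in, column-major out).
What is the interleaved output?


Matrix:
  1000
  1011
Read columns: 11000101

11000101


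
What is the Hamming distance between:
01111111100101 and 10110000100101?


XOR: 11001111000000
Count of 1s: 6

6


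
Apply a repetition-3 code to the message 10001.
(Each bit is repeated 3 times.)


Each bit -> 3 copies

111000000000111


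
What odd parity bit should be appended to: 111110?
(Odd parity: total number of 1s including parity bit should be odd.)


Number of 1s in data: 5
Parity bit: 0

0


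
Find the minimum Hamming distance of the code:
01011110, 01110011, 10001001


Comparing all pairs, minimum distance: 4
Can detect 3 errors, correct 1 errors

4


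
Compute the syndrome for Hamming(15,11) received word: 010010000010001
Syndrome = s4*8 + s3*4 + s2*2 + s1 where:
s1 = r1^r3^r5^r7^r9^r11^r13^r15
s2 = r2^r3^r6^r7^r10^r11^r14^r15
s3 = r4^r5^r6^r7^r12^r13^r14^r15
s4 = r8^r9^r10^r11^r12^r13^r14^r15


s1=1, s2=1, s3=0, s4=0

Syndrome = 3 (error at position 3)


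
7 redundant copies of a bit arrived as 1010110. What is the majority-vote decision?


Ones: 4 out of 7
Threshold: 4

1 (4/7 voted 1)


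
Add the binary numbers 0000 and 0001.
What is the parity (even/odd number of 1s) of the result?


0000 = 0
0001 = 1
Sum = 1 = 1
1s count = 1

odd parity (1 ones in 1)


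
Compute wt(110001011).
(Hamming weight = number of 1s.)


Counting 1s in 110001011

5


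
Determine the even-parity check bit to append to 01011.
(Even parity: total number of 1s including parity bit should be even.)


Number of 1s in data: 3
Parity bit: 1

1


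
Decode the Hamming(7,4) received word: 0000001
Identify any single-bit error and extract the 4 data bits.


Syndrome = 7: error at position 7

Data: 0000 (corrected bit 7)


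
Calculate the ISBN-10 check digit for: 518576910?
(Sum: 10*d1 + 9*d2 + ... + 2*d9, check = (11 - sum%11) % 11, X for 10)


Weighted sum: 269
269 mod 11 = 5

Check digit: 6


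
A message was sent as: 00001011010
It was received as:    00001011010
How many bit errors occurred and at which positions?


XOR: 00000000000

0 errors (received matches sent)


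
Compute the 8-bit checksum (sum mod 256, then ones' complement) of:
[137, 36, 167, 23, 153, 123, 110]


Sum = 749 mod 256 = 237
Complement = 18

18


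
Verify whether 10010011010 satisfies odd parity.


Number of 1s: 5

Yes, parity is correct (5 ones)


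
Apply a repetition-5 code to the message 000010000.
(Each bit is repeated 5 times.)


Each bit -> 5 copies

000000000000000000001111100000000000000000000


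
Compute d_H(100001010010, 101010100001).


XOR: 001011110011
Count of 1s: 7

7


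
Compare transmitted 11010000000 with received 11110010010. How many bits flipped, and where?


XOR: 00100010010

3 error(s) at position(s): 2, 6, 9


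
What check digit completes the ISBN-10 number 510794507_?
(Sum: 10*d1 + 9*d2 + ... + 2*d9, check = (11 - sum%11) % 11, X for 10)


Weighted sum: 216
216 mod 11 = 7

Check digit: 4


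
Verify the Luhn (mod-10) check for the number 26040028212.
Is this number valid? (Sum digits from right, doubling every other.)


Luhn sum = 28
28 mod 10 = 8

Invalid (Luhn sum mod 10 = 8)


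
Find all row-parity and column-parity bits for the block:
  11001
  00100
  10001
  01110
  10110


Row parities: 11011
Column parities: 10100

Row P: 11011, Col P: 10100, Corner: 0


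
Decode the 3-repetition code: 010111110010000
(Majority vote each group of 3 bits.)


Groups: 010, 111, 110, 010, 000
Majority votes: 01100

01100


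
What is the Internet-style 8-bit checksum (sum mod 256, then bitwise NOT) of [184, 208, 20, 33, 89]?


Sum = 534 mod 256 = 22
Complement = 233

233


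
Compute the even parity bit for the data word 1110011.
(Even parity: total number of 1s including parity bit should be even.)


Number of 1s in data: 5
Parity bit: 1

1


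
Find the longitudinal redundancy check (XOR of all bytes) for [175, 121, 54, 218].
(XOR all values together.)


XOR chain: 175 ^ 121 ^ 54 ^ 218 = 58

58


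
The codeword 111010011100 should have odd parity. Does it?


Number of 1s: 7

Yes, parity is correct (7 ones)


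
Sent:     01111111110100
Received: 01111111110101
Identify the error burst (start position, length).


XOR: 00000000000001

Burst at position 13, length 1


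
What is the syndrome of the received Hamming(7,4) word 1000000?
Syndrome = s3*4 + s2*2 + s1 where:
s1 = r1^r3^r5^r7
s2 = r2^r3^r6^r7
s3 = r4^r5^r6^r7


s1=1, s2=0, s3=0

Syndrome = 1 (error at position 1)


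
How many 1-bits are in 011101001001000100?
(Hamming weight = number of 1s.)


Counting 1s in 011101001001000100

7


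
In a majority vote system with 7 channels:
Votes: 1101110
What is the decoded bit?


Ones: 5 out of 7
Threshold: 4

1 (5/7 voted 1)


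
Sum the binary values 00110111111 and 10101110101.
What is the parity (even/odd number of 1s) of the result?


00110111111 = 447
10101110101 = 1397
Sum = 1844 = 11100110100
1s count = 6

even parity (6 ones in 11100110100)


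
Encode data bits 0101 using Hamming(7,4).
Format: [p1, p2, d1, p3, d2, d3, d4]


Parity bits: p1=0, p2=1, p3=0

0100101


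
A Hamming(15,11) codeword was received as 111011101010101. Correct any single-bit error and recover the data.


Syndrome = 4: error at position 4

Data: 11111010101 (corrected bit 4)


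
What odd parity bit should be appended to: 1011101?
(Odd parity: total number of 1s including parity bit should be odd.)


Number of 1s in data: 5
Parity bit: 0

0


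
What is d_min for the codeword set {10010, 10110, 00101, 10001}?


Comparing all pairs, minimum distance: 1
Can detect 0 errors, correct 0 errors

1


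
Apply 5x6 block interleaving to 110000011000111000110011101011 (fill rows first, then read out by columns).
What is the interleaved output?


Matrix:
  110000
  011000
  111000
  110011
  101011
Read columns: 101111111001101000000001100011

101111111001101000000001100011


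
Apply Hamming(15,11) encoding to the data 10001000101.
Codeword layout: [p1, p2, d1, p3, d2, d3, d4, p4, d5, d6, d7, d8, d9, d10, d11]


Parity bits: p1=0, p2=0, p3=0, p4=1

001000011000101


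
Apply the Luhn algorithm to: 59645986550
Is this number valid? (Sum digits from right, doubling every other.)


Luhn sum = 59
59 mod 10 = 9

Invalid (Luhn sum mod 10 = 9)


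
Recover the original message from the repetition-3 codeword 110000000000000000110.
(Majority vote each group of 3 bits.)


Groups: 110, 000, 000, 000, 000, 000, 110
Majority votes: 1000001

1000001


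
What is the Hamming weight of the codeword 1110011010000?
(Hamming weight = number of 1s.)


Counting 1s in 1110011010000

6


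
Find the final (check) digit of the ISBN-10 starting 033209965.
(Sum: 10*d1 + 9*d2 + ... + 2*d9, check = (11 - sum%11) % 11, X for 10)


Weighted sum: 174
174 mod 11 = 9

Check digit: 2


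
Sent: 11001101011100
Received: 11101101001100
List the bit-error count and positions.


XOR: 00100000010000

2 error(s) at position(s): 2, 9


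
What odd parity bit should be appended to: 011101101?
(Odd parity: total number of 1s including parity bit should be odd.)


Number of 1s in data: 6
Parity bit: 1

1


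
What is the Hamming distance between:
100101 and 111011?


XOR: 011110
Count of 1s: 4

4


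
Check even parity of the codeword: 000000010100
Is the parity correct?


Number of 1s: 2

Yes, parity is correct (2 ones)


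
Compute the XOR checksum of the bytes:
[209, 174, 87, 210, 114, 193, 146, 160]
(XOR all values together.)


XOR chain: 209 ^ 174 ^ 87 ^ 210 ^ 114 ^ 193 ^ 146 ^ 160 = 123

123


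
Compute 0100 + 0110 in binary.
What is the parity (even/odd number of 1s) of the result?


0100 = 4
0110 = 6
Sum = 10 = 1010
1s count = 2

even parity (2 ones in 1010)


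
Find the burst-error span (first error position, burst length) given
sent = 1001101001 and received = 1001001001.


XOR: 0000100000

Burst at position 4, length 1


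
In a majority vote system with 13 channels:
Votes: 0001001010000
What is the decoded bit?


Ones: 3 out of 13
Threshold: 7

0 (3/13 voted 1)


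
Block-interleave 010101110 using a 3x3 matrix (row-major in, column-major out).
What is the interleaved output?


Matrix:
  010
  101
  110
Read columns: 011101010

011101010


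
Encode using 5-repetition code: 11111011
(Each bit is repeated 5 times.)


Each bit -> 5 copies

1111111111111111111111111000001111111111


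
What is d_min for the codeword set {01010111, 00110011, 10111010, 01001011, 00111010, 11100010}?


Comparing all pairs, minimum distance: 1
Can detect 0 errors, correct 0 errors

1


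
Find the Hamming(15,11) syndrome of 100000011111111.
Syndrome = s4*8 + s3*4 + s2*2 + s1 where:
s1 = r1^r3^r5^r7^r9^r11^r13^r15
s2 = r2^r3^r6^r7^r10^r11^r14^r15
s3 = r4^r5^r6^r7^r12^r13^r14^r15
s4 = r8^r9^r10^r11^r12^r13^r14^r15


s1=1, s2=0, s3=0, s4=0

Syndrome = 1 (error at position 1)


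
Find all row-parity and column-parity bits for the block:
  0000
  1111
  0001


Row parities: 001
Column parities: 1110

Row P: 001, Col P: 1110, Corner: 1


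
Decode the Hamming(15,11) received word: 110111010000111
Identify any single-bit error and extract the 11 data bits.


Syndrome = 0: no error detected

Data: 01100000111 (no errors)


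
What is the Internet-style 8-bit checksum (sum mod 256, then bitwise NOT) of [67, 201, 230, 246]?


Sum = 744 mod 256 = 232
Complement = 23

23


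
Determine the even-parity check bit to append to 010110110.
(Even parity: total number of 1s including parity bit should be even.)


Number of 1s in data: 5
Parity bit: 1

1


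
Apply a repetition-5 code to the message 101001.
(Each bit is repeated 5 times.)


Each bit -> 5 copies

111110000011111000000000011111


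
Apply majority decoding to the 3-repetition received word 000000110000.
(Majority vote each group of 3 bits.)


Groups: 000, 000, 110, 000
Majority votes: 0010

0010


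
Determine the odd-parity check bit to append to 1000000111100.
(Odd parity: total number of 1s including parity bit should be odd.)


Number of 1s in data: 5
Parity bit: 0

0


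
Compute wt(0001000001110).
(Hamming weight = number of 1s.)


Counting 1s in 0001000001110

4


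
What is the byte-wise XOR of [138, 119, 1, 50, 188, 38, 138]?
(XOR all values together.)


XOR chain: 138 ^ 119 ^ 1 ^ 50 ^ 188 ^ 38 ^ 138 = 222

222


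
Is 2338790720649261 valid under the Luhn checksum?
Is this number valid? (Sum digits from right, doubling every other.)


Luhn sum = 68
68 mod 10 = 8

Invalid (Luhn sum mod 10 = 8)


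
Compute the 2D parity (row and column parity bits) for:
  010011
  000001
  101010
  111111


Row parities: 1110
Column parities: 000111

Row P: 1110, Col P: 000111, Corner: 1


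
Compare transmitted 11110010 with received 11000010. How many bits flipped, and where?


XOR: 00110000

2 error(s) at position(s): 2, 3


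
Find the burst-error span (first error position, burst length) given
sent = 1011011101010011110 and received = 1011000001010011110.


XOR: 0000011100000000000

Burst at position 5, length 3
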